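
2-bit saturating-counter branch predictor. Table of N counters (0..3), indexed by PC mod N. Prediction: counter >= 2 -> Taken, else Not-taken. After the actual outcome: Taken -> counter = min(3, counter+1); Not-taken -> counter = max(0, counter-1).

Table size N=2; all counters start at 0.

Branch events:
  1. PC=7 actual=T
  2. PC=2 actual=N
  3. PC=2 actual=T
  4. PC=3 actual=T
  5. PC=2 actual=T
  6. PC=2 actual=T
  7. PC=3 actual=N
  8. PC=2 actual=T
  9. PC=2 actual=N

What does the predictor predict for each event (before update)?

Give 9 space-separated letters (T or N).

Answer: N N N N N T T T T

Derivation:
Ev 1: PC=7 idx=1 pred=N actual=T -> ctr[1]=1
Ev 2: PC=2 idx=0 pred=N actual=N -> ctr[0]=0
Ev 3: PC=2 idx=0 pred=N actual=T -> ctr[0]=1
Ev 4: PC=3 idx=1 pred=N actual=T -> ctr[1]=2
Ev 5: PC=2 idx=0 pred=N actual=T -> ctr[0]=2
Ev 6: PC=2 idx=0 pred=T actual=T -> ctr[0]=3
Ev 7: PC=3 idx=1 pred=T actual=N -> ctr[1]=1
Ev 8: PC=2 idx=0 pred=T actual=T -> ctr[0]=3
Ev 9: PC=2 idx=0 pred=T actual=N -> ctr[0]=2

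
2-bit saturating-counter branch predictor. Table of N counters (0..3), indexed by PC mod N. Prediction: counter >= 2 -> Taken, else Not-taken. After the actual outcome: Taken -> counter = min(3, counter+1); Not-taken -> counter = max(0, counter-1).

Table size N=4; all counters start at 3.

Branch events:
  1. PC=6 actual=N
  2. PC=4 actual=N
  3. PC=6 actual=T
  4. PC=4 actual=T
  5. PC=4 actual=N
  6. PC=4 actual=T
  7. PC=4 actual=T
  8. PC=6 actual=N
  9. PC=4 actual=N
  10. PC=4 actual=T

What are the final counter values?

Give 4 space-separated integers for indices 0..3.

Ev 1: PC=6 idx=2 pred=T actual=N -> ctr[2]=2
Ev 2: PC=4 idx=0 pred=T actual=N -> ctr[0]=2
Ev 3: PC=6 idx=2 pred=T actual=T -> ctr[2]=3
Ev 4: PC=4 idx=0 pred=T actual=T -> ctr[0]=3
Ev 5: PC=4 idx=0 pred=T actual=N -> ctr[0]=2
Ev 6: PC=4 idx=0 pred=T actual=T -> ctr[0]=3
Ev 7: PC=4 idx=0 pred=T actual=T -> ctr[0]=3
Ev 8: PC=6 idx=2 pred=T actual=N -> ctr[2]=2
Ev 9: PC=4 idx=0 pred=T actual=N -> ctr[0]=2
Ev 10: PC=4 idx=0 pred=T actual=T -> ctr[0]=3

Answer: 3 3 2 3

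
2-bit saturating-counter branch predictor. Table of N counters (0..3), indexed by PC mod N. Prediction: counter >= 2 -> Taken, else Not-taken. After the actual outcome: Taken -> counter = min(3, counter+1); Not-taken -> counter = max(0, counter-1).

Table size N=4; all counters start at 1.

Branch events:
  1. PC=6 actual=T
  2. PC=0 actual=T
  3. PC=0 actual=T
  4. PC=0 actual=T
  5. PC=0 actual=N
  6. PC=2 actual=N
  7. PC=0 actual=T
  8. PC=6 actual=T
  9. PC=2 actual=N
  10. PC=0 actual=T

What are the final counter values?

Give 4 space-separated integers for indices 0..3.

Answer: 3 1 1 1

Derivation:
Ev 1: PC=6 idx=2 pred=N actual=T -> ctr[2]=2
Ev 2: PC=0 idx=0 pred=N actual=T -> ctr[0]=2
Ev 3: PC=0 idx=0 pred=T actual=T -> ctr[0]=3
Ev 4: PC=0 idx=0 pred=T actual=T -> ctr[0]=3
Ev 5: PC=0 idx=0 pred=T actual=N -> ctr[0]=2
Ev 6: PC=2 idx=2 pred=T actual=N -> ctr[2]=1
Ev 7: PC=0 idx=0 pred=T actual=T -> ctr[0]=3
Ev 8: PC=6 idx=2 pred=N actual=T -> ctr[2]=2
Ev 9: PC=2 idx=2 pred=T actual=N -> ctr[2]=1
Ev 10: PC=0 idx=0 pred=T actual=T -> ctr[0]=3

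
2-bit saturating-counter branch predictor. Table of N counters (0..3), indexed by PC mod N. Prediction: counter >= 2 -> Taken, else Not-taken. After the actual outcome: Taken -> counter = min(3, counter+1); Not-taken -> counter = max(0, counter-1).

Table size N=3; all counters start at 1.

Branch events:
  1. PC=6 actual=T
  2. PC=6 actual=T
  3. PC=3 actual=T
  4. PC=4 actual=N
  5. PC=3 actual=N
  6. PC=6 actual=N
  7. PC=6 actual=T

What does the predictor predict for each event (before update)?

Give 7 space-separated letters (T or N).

Answer: N T T N T T N

Derivation:
Ev 1: PC=6 idx=0 pred=N actual=T -> ctr[0]=2
Ev 2: PC=6 idx=0 pred=T actual=T -> ctr[0]=3
Ev 3: PC=3 idx=0 pred=T actual=T -> ctr[0]=3
Ev 4: PC=4 idx=1 pred=N actual=N -> ctr[1]=0
Ev 5: PC=3 idx=0 pred=T actual=N -> ctr[0]=2
Ev 6: PC=6 idx=0 pred=T actual=N -> ctr[0]=1
Ev 7: PC=6 idx=0 pred=N actual=T -> ctr[0]=2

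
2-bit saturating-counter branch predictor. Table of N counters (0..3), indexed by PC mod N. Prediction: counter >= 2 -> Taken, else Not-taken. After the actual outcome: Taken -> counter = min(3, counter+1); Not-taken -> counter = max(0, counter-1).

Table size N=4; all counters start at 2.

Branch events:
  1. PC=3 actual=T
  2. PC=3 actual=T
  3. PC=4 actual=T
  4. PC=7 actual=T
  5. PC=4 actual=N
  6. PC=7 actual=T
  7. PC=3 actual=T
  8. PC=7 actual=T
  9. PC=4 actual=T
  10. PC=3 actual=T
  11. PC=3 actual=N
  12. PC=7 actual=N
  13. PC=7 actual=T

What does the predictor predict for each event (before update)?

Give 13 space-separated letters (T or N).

Answer: T T T T T T T T T T T T N

Derivation:
Ev 1: PC=3 idx=3 pred=T actual=T -> ctr[3]=3
Ev 2: PC=3 idx=3 pred=T actual=T -> ctr[3]=3
Ev 3: PC=4 idx=0 pred=T actual=T -> ctr[0]=3
Ev 4: PC=7 idx=3 pred=T actual=T -> ctr[3]=3
Ev 5: PC=4 idx=0 pred=T actual=N -> ctr[0]=2
Ev 6: PC=7 idx=3 pred=T actual=T -> ctr[3]=3
Ev 7: PC=3 idx=3 pred=T actual=T -> ctr[3]=3
Ev 8: PC=7 idx=3 pred=T actual=T -> ctr[3]=3
Ev 9: PC=4 idx=0 pred=T actual=T -> ctr[0]=3
Ev 10: PC=3 idx=3 pred=T actual=T -> ctr[3]=3
Ev 11: PC=3 idx=3 pred=T actual=N -> ctr[3]=2
Ev 12: PC=7 idx=3 pred=T actual=N -> ctr[3]=1
Ev 13: PC=7 idx=3 pred=N actual=T -> ctr[3]=2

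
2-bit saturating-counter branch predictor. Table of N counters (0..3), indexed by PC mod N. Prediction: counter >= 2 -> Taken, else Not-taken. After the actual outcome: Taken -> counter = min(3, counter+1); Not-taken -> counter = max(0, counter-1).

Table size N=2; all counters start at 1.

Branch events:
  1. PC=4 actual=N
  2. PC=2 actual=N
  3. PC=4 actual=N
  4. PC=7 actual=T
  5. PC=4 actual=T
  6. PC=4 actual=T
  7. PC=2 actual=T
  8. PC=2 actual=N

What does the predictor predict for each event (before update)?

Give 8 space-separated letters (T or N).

Ev 1: PC=4 idx=0 pred=N actual=N -> ctr[0]=0
Ev 2: PC=2 idx=0 pred=N actual=N -> ctr[0]=0
Ev 3: PC=4 idx=0 pred=N actual=N -> ctr[0]=0
Ev 4: PC=7 idx=1 pred=N actual=T -> ctr[1]=2
Ev 5: PC=4 idx=0 pred=N actual=T -> ctr[0]=1
Ev 6: PC=4 idx=0 pred=N actual=T -> ctr[0]=2
Ev 7: PC=2 idx=0 pred=T actual=T -> ctr[0]=3
Ev 8: PC=2 idx=0 pred=T actual=N -> ctr[0]=2

Answer: N N N N N N T T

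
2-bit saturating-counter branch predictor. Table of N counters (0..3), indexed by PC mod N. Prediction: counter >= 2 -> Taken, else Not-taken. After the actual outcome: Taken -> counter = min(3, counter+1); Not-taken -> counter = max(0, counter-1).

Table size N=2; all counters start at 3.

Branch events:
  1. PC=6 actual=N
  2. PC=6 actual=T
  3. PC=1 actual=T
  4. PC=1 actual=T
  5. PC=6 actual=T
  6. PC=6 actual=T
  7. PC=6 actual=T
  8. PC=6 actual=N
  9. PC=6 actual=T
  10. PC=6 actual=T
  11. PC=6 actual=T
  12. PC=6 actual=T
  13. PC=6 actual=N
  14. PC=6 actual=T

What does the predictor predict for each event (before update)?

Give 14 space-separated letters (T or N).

Ev 1: PC=6 idx=0 pred=T actual=N -> ctr[0]=2
Ev 2: PC=6 idx=0 pred=T actual=T -> ctr[0]=3
Ev 3: PC=1 idx=1 pred=T actual=T -> ctr[1]=3
Ev 4: PC=1 idx=1 pred=T actual=T -> ctr[1]=3
Ev 5: PC=6 idx=0 pred=T actual=T -> ctr[0]=3
Ev 6: PC=6 idx=0 pred=T actual=T -> ctr[0]=3
Ev 7: PC=6 idx=0 pred=T actual=T -> ctr[0]=3
Ev 8: PC=6 idx=0 pred=T actual=N -> ctr[0]=2
Ev 9: PC=6 idx=0 pred=T actual=T -> ctr[0]=3
Ev 10: PC=6 idx=0 pred=T actual=T -> ctr[0]=3
Ev 11: PC=6 idx=0 pred=T actual=T -> ctr[0]=3
Ev 12: PC=6 idx=0 pred=T actual=T -> ctr[0]=3
Ev 13: PC=6 idx=0 pred=T actual=N -> ctr[0]=2
Ev 14: PC=6 idx=0 pred=T actual=T -> ctr[0]=3

Answer: T T T T T T T T T T T T T T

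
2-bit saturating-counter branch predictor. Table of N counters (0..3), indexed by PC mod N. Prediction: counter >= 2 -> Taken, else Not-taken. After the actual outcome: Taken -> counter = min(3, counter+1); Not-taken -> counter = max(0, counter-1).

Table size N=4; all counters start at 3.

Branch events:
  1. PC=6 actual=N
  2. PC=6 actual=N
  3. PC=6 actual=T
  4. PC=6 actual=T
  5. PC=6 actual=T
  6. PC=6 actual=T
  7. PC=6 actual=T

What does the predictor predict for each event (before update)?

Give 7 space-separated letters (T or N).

Ev 1: PC=6 idx=2 pred=T actual=N -> ctr[2]=2
Ev 2: PC=6 idx=2 pred=T actual=N -> ctr[2]=1
Ev 3: PC=6 idx=2 pred=N actual=T -> ctr[2]=2
Ev 4: PC=6 idx=2 pred=T actual=T -> ctr[2]=3
Ev 5: PC=6 idx=2 pred=T actual=T -> ctr[2]=3
Ev 6: PC=6 idx=2 pred=T actual=T -> ctr[2]=3
Ev 7: PC=6 idx=2 pred=T actual=T -> ctr[2]=3

Answer: T T N T T T T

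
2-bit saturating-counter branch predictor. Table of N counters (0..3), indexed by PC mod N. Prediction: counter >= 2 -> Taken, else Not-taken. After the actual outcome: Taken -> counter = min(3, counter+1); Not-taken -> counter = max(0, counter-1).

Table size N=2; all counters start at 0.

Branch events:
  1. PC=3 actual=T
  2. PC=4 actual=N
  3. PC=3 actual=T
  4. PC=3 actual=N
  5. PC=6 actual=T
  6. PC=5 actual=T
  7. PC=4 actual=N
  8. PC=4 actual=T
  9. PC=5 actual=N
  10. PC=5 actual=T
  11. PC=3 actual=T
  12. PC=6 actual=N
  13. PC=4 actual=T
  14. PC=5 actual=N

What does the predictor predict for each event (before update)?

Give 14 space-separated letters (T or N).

Answer: N N N T N N N N T N T N N T

Derivation:
Ev 1: PC=3 idx=1 pred=N actual=T -> ctr[1]=1
Ev 2: PC=4 idx=0 pred=N actual=N -> ctr[0]=0
Ev 3: PC=3 idx=1 pred=N actual=T -> ctr[1]=2
Ev 4: PC=3 idx=1 pred=T actual=N -> ctr[1]=1
Ev 5: PC=6 idx=0 pred=N actual=T -> ctr[0]=1
Ev 6: PC=5 idx=1 pred=N actual=T -> ctr[1]=2
Ev 7: PC=4 idx=0 pred=N actual=N -> ctr[0]=0
Ev 8: PC=4 idx=0 pred=N actual=T -> ctr[0]=1
Ev 9: PC=5 idx=1 pred=T actual=N -> ctr[1]=1
Ev 10: PC=5 idx=1 pred=N actual=T -> ctr[1]=2
Ev 11: PC=3 idx=1 pred=T actual=T -> ctr[1]=3
Ev 12: PC=6 idx=0 pred=N actual=N -> ctr[0]=0
Ev 13: PC=4 idx=0 pred=N actual=T -> ctr[0]=1
Ev 14: PC=5 idx=1 pred=T actual=N -> ctr[1]=2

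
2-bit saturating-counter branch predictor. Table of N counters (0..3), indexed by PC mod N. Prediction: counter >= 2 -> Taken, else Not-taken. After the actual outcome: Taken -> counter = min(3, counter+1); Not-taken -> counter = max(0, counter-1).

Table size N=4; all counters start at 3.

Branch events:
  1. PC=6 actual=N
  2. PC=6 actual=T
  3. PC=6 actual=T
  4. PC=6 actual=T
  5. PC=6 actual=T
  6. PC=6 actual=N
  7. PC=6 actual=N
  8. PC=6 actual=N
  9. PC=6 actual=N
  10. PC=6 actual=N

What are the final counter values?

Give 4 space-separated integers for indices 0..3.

Answer: 3 3 0 3

Derivation:
Ev 1: PC=6 idx=2 pred=T actual=N -> ctr[2]=2
Ev 2: PC=6 idx=2 pred=T actual=T -> ctr[2]=3
Ev 3: PC=6 idx=2 pred=T actual=T -> ctr[2]=3
Ev 4: PC=6 idx=2 pred=T actual=T -> ctr[2]=3
Ev 5: PC=6 idx=2 pred=T actual=T -> ctr[2]=3
Ev 6: PC=6 idx=2 pred=T actual=N -> ctr[2]=2
Ev 7: PC=6 idx=2 pred=T actual=N -> ctr[2]=1
Ev 8: PC=6 idx=2 pred=N actual=N -> ctr[2]=0
Ev 9: PC=6 idx=2 pred=N actual=N -> ctr[2]=0
Ev 10: PC=6 idx=2 pred=N actual=N -> ctr[2]=0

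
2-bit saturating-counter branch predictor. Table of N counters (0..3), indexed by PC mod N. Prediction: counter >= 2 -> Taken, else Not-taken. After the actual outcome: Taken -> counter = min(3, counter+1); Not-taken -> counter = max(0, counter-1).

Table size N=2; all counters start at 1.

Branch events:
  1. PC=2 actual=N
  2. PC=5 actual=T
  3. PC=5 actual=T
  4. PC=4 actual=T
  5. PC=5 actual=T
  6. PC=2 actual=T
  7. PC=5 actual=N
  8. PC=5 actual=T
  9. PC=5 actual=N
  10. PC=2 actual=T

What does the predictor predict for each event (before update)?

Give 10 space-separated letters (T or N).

Answer: N N T N T N T T T T

Derivation:
Ev 1: PC=2 idx=0 pred=N actual=N -> ctr[0]=0
Ev 2: PC=5 idx=1 pred=N actual=T -> ctr[1]=2
Ev 3: PC=5 idx=1 pred=T actual=T -> ctr[1]=3
Ev 4: PC=4 idx=0 pred=N actual=T -> ctr[0]=1
Ev 5: PC=5 idx=1 pred=T actual=T -> ctr[1]=3
Ev 6: PC=2 idx=0 pred=N actual=T -> ctr[0]=2
Ev 7: PC=5 idx=1 pred=T actual=N -> ctr[1]=2
Ev 8: PC=5 idx=1 pred=T actual=T -> ctr[1]=3
Ev 9: PC=5 idx=1 pred=T actual=N -> ctr[1]=2
Ev 10: PC=2 idx=0 pred=T actual=T -> ctr[0]=3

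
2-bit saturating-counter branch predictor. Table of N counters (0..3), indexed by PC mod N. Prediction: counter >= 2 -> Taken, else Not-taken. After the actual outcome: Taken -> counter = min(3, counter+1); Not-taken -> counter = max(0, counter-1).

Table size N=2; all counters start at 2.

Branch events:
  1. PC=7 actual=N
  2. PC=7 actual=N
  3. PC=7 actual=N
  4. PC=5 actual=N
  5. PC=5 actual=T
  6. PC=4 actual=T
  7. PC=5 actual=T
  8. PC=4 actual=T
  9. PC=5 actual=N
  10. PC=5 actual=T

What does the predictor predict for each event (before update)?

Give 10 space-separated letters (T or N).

Ev 1: PC=7 idx=1 pred=T actual=N -> ctr[1]=1
Ev 2: PC=7 idx=1 pred=N actual=N -> ctr[1]=0
Ev 3: PC=7 idx=1 pred=N actual=N -> ctr[1]=0
Ev 4: PC=5 idx=1 pred=N actual=N -> ctr[1]=0
Ev 5: PC=5 idx=1 pred=N actual=T -> ctr[1]=1
Ev 6: PC=4 idx=0 pred=T actual=T -> ctr[0]=3
Ev 7: PC=5 idx=1 pred=N actual=T -> ctr[1]=2
Ev 8: PC=4 idx=0 pred=T actual=T -> ctr[0]=3
Ev 9: PC=5 idx=1 pred=T actual=N -> ctr[1]=1
Ev 10: PC=5 idx=1 pred=N actual=T -> ctr[1]=2

Answer: T N N N N T N T T N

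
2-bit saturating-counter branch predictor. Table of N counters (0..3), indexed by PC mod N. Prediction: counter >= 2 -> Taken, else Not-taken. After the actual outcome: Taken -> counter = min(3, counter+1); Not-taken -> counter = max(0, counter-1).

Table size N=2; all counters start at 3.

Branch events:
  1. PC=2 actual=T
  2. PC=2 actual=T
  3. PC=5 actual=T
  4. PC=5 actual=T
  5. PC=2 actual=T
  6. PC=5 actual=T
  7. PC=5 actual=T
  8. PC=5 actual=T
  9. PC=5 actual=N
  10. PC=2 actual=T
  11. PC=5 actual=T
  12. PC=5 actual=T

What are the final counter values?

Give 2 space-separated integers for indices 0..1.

Ev 1: PC=2 idx=0 pred=T actual=T -> ctr[0]=3
Ev 2: PC=2 idx=0 pred=T actual=T -> ctr[0]=3
Ev 3: PC=5 idx=1 pred=T actual=T -> ctr[1]=3
Ev 4: PC=5 idx=1 pred=T actual=T -> ctr[1]=3
Ev 5: PC=2 idx=0 pred=T actual=T -> ctr[0]=3
Ev 6: PC=5 idx=1 pred=T actual=T -> ctr[1]=3
Ev 7: PC=5 idx=1 pred=T actual=T -> ctr[1]=3
Ev 8: PC=5 idx=1 pred=T actual=T -> ctr[1]=3
Ev 9: PC=5 idx=1 pred=T actual=N -> ctr[1]=2
Ev 10: PC=2 idx=0 pred=T actual=T -> ctr[0]=3
Ev 11: PC=5 idx=1 pred=T actual=T -> ctr[1]=3
Ev 12: PC=5 idx=1 pred=T actual=T -> ctr[1]=3

Answer: 3 3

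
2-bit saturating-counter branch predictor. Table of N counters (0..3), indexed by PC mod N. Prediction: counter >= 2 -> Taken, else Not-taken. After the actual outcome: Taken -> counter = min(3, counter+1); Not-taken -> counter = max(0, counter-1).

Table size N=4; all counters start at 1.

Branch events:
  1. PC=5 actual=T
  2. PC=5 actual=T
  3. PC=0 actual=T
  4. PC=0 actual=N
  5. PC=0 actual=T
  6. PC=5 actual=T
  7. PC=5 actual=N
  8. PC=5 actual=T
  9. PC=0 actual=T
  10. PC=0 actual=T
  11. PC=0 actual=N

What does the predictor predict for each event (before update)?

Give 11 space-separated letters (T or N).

Ev 1: PC=5 idx=1 pred=N actual=T -> ctr[1]=2
Ev 2: PC=5 idx=1 pred=T actual=T -> ctr[1]=3
Ev 3: PC=0 idx=0 pred=N actual=T -> ctr[0]=2
Ev 4: PC=0 idx=0 pred=T actual=N -> ctr[0]=1
Ev 5: PC=0 idx=0 pred=N actual=T -> ctr[0]=2
Ev 6: PC=5 idx=1 pred=T actual=T -> ctr[1]=3
Ev 7: PC=5 idx=1 pred=T actual=N -> ctr[1]=2
Ev 8: PC=5 idx=1 pred=T actual=T -> ctr[1]=3
Ev 9: PC=0 idx=0 pred=T actual=T -> ctr[0]=3
Ev 10: PC=0 idx=0 pred=T actual=T -> ctr[0]=3
Ev 11: PC=0 idx=0 pred=T actual=N -> ctr[0]=2

Answer: N T N T N T T T T T T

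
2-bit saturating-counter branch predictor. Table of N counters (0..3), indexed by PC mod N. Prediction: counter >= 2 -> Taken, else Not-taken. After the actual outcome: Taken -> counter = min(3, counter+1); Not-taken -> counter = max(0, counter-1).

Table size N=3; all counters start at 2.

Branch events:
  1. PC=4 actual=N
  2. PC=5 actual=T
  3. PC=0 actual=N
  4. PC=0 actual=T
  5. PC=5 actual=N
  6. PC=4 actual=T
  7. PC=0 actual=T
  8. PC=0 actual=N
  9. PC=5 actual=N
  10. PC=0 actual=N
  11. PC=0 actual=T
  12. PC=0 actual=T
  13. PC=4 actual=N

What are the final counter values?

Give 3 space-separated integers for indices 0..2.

Ev 1: PC=4 idx=1 pred=T actual=N -> ctr[1]=1
Ev 2: PC=5 idx=2 pred=T actual=T -> ctr[2]=3
Ev 3: PC=0 idx=0 pred=T actual=N -> ctr[0]=1
Ev 4: PC=0 idx=0 pred=N actual=T -> ctr[0]=2
Ev 5: PC=5 idx=2 pred=T actual=N -> ctr[2]=2
Ev 6: PC=4 idx=1 pred=N actual=T -> ctr[1]=2
Ev 7: PC=0 idx=0 pred=T actual=T -> ctr[0]=3
Ev 8: PC=0 idx=0 pred=T actual=N -> ctr[0]=2
Ev 9: PC=5 idx=2 pred=T actual=N -> ctr[2]=1
Ev 10: PC=0 idx=0 pred=T actual=N -> ctr[0]=1
Ev 11: PC=0 idx=0 pred=N actual=T -> ctr[0]=2
Ev 12: PC=0 idx=0 pred=T actual=T -> ctr[0]=3
Ev 13: PC=4 idx=1 pred=T actual=N -> ctr[1]=1

Answer: 3 1 1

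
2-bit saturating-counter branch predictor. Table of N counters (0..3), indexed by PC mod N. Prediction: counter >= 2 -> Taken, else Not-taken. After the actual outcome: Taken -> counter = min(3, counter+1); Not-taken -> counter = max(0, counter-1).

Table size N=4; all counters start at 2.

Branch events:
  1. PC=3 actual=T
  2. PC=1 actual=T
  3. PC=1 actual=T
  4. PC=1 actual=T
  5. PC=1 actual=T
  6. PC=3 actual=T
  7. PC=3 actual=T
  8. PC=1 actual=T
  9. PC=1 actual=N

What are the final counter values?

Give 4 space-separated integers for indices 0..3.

Ev 1: PC=3 idx=3 pred=T actual=T -> ctr[3]=3
Ev 2: PC=1 idx=1 pred=T actual=T -> ctr[1]=3
Ev 3: PC=1 idx=1 pred=T actual=T -> ctr[1]=3
Ev 4: PC=1 idx=1 pred=T actual=T -> ctr[1]=3
Ev 5: PC=1 idx=1 pred=T actual=T -> ctr[1]=3
Ev 6: PC=3 idx=3 pred=T actual=T -> ctr[3]=3
Ev 7: PC=3 idx=3 pred=T actual=T -> ctr[3]=3
Ev 8: PC=1 idx=1 pred=T actual=T -> ctr[1]=3
Ev 9: PC=1 idx=1 pred=T actual=N -> ctr[1]=2

Answer: 2 2 2 3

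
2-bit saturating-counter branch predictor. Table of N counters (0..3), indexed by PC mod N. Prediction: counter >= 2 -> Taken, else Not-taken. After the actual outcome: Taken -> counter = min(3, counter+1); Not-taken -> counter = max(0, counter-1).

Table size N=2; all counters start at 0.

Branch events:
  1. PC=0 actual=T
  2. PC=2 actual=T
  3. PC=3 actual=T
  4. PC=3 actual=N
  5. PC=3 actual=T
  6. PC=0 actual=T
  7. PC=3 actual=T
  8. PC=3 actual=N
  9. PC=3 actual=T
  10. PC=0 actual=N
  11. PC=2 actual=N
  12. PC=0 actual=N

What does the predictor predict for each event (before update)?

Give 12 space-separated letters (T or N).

Ev 1: PC=0 idx=0 pred=N actual=T -> ctr[0]=1
Ev 2: PC=2 idx=0 pred=N actual=T -> ctr[0]=2
Ev 3: PC=3 idx=1 pred=N actual=T -> ctr[1]=1
Ev 4: PC=3 idx=1 pred=N actual=N -> ctr[1]=0
Ev 5: PC=3 idx=1 pred=N actual=T -> ctr[1]=1
Ev 6: PC=0 idx=0 pred=T actual=T -> ctr[0]=3
Ev 7: PC=3 idx=1 pred=N actual=T -> ctr[1]=2
Ev 8: PC=3 idx=1 pred=T actual=N -> ctr[1]=1
Ev 9: PC=3 idx=1 pred=N actual=T -> ctr[1]=2
Ev 10: PC=0 idx=0 pred=T actual=N -> ctr[0]=2
Ev 11: PC=2 idx=0 pred=T actual=N -> ctr[0]=1
Ev 12: PC=0 idx=0 pred=N actual=N -> ctr[0]=0

Answer: N N N N N T N T N T T N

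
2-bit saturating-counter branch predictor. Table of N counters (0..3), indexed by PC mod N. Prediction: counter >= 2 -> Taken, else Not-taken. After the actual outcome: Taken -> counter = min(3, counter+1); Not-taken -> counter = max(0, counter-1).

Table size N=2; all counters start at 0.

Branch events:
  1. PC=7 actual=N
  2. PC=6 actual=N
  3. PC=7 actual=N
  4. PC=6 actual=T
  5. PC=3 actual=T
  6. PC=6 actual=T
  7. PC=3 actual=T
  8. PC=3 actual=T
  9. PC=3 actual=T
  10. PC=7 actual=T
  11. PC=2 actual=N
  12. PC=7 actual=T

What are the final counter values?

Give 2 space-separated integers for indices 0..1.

Answer: 1 3

Derivation:
Ev 1: PC=7 idx=1 pred=N actual=N -> ctr[1]=0
Ev 2: PC=6 idx=0 pred=N actual=N -> ctr[0]=0
Ev 3: PC=7 idx=1 pred=N actual=N -> ctr[1]=0
Ev 4: PC=6 idx=0 pred=N actual=T -> ctr[0]=1
Ev 5: PC=3 idx=1 pred=N actual=T -> ctr[1]=1
Ev 6: PC=6 idx=0 pred=N actual=T -> ctr[0]=2
Ev 7: PC=3 idx=1 pred=N actual=T -> ctr[1]=2
Ev 8: PC=3 idx=1 pred=T actual=T -> ctr[1]=3
Ev 9: PC=3 idx=1 pred=T actual=T -> ctr[1]=3
Ev 10: PC=7 idx=1 pred=T actual=T -> ctr[1]=3
Ev 11: PC=2 idx=0 pred=T actual=N -> ctr[0]=1
Ev 12: PC=7 idx=1 pred=T actual=T -> ctr[1]=3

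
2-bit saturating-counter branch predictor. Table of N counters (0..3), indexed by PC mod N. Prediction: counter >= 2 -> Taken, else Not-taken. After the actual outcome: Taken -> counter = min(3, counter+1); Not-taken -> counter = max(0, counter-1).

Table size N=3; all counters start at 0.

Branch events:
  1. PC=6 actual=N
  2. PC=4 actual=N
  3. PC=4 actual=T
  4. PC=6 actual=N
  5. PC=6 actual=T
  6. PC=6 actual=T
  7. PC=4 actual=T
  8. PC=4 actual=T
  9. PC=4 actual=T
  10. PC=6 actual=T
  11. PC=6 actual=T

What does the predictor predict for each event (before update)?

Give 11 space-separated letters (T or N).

Answer: N N N N N N N T T T T

Derivation:
Ev 1: PC=6 idx=0 pred=N actual=N -> ctr[0]=0
Ev 2: PC=4 idx=1 pred=N actual=N -> ctr[1]=0
Ev 3: PC=4 idx=1 pred=N actual=T -> ctr[1]=1
Ev 4: PC=6 idx=0 pred=N actual=N -> ctr[0]=0
Ev 5: PC=6 idx=0 pred=N actual=T -> ctr[0]=1
Ev 6: PC=6 idx=0 pred=N actual=T -> ctr[0]=2
Ev 7: PC=4 idx=1 pred=N actual=T -> ctr[1]=2
Ev 8: PC=4 idx=1 pred=T actual=T -> ctr[1]=3
Ev 9: PC=4 idx=1 pred=T actual=T -> ctr[1]=3
Ev 10: PC=6 idx=0 pred=T actual=T -> ctr[0]=3
Ev 11: PC=6 idx=0 pred=T actual=T -> ctr[0]=3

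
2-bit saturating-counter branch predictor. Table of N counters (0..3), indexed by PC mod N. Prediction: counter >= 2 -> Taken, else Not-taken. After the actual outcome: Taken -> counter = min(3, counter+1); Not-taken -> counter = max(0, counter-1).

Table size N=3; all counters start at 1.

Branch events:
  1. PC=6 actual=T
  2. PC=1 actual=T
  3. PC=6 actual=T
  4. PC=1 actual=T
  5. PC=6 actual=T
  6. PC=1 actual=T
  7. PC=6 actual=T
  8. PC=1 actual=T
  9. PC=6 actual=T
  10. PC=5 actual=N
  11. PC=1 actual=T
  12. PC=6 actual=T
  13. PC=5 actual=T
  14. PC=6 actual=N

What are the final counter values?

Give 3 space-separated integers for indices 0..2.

Ev 1: PC=6 idx=0 pred=N actual=T -> ctr[0]=2
Ev 2: PC=1 idx=1 pred=N actual=T -> ctr[1]=2
Ev 3: PC=6 idx=0 pred=T actual=T -> ctr[0]=3
Ev 4: PC=1 idx=1 pred=T actual=T -> ctr[1]=3
Ev 5: PC=6 idx=0 pred=T actual=T -> ctr[0]=3
Ev 6: PC=1 idx=1 pred=T actual=T -> ctr[1]=3
Ev 7: PC=6 idx=0 pred=T actual=T -> ctr[0]=3
Ev 8: PC=1 idx=1 pred=T actual=T -> ctr[1]=3
Ev 9: PC=6 idx=0 pred=T actual=T -> ctr[0]=3
Ev 10: PC=5 idx=2 pred=N actual=N -> ctr[2]=0
Ev 11: PC=1 idx=1 pred=T actual=T -> ctr[1]=3
Ev 12: PC=6 idx=0 pred=T actual=T -> ctr[0]=3
Ev 13: PC=5 idx=2 pred=N actual=T -> ctr[2]=1
Ev 14: PC=6 idx=0 pred=T actual=N -> ctr[0]=2

Answer: 2 3 1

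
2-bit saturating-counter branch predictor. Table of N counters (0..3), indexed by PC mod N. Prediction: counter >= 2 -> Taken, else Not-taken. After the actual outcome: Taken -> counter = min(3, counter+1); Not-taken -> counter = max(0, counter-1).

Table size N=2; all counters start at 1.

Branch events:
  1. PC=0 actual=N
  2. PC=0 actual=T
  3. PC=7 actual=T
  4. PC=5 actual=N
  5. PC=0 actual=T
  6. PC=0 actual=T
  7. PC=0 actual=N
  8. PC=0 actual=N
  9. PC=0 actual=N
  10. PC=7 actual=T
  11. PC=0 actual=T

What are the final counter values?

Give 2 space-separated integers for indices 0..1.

Answer: 1 2

Derivation:
Ev 1: PC=0 idx=0 pred=N actual=N -> ctr[0]=0
Ev 2: PC=0 idx=0 pred=N actual=T -> ctr[0]=1
Ev 3: PC=7 idx=1 pred=N actual=T -> ctr[1]=2
Ev 4: PC=5 idx=1 pred=T actual=N -> ctr[1]=1
Ev 5: PC=0 idx=0 pred=N actual=T -> ctr[0]=2
Ev 6: PC=0 idx=0 pred=T actual=T -> ctr[0]=3
Ev 7: PC=0 idx=0 pred=T actual=N -> ctr[0]=2
Ev 8: PC=0 idx=0 pred=T actual=N -> ctr[0]=1
Ev 9: PC=0 idx=0 pred=N actual=N -> ctr[0]=0
Ev 10: PC=7 idx=1 pred=N actual=T -> ctr[1]=2
Ev 11: PC=0 idx=0 pred=N actual=T -> ctr[0]=1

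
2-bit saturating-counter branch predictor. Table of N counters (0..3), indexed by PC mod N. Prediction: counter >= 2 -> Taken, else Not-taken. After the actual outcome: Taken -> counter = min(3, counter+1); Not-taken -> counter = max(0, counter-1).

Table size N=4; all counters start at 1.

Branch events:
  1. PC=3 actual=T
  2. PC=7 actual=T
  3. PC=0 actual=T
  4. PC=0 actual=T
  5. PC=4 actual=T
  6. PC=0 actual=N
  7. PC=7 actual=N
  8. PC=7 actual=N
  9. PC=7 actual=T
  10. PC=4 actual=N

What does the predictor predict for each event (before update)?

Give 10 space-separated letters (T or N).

Answer: N T N T T T T T N T

Derivation:
Ev 1: PC=3 idx=3 pred=N actual=T -> ctr[3]=2
Ev 2: PC=7 idx=3 pred=T actual=T -> ctr[3]=3
Ev 3: PC=0 idx=0 pred=N actual=T -> ctr[0]=2
Ev 4: PC=0 idx=0 pred=T actual=T -> ctr[0]=3
Ev 5: PC=4 idx=0 pred=T actual=T -> ctr[0]=3
Ev 6: PC=0 idx=0 pred=T actual=N -> ctr[0]=2
Ev 7: PC=7 idx=3 pred=T actual=N -> ctr[3]=2
Ev 8: PC=7 idx=3 pred=T actual=N -> ctr[3]=1
Ev 9: PC=7 idx=3 pred=N actual=T -> ctr[3]=2
Ev 10: PC=4 idx=0 pred=T actual=N -> ctr[0]=1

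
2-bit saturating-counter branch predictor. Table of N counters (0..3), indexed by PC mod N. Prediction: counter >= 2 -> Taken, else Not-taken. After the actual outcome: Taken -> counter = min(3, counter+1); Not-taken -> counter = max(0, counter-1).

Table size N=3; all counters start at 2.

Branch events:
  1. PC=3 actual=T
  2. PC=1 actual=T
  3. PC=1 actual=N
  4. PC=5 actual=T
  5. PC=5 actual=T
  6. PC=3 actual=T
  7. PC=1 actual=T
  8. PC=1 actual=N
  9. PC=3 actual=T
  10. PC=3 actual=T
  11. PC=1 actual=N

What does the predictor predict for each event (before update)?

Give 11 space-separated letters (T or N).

Ev 1: PC=3 idx=0 pred=T actual=T -> ctr[0]=3
Ev 2: PC=1 idx=1 pred=T actual=T -> ctr[1]=3
Ev 3: PC=1 idx=1 pred=T actual=N -> ctr[1]=2
Ev 4: PC=5 idx=2 pred=T actual=T -> ctr[2]=3
Ev 5: PC=5 idx=2 pred=T actual=T -> ctr[2]=3
Ev 6: PC=3 idx=0 pred=T actual=T -> ctr[0]=3
Ev 7: PC=1 idx=1 pred=T actual=T -> ctr[1]=3
Ev 8: PC=1 idx=1 pred=T actual=N -> ctr[1]=2
Ev 9: PC=3 idx=0 pred=T actual=T -> ctr[0]=3
Ev 10: PC=3 idx=0 pred=T actual=T -> ctr[0]=3
Ev 11: PC=1 idx=1 pred=T actual=N -> ctr[1]=1

Answer: T T T T T T T T T T T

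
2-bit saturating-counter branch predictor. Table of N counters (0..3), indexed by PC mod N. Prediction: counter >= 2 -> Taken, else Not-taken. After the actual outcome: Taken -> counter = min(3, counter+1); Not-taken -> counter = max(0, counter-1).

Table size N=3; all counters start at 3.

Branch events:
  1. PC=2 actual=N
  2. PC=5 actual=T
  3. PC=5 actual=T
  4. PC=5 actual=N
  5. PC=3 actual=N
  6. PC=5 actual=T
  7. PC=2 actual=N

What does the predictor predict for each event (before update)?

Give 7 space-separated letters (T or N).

Answer: T T T T T T T

Derivation:
Ev 1: PC=2 idx=2 pred=T actual=N -> ctr[2]=2
Ev 2: PC=5 idx=2 pred=T actual=T -> ctr[2]=3
Ev 3: PC=5 idx=2 pred=T actual=T -> ctr[2]=3
Ev 4: PC=5 idx=2 pred=T actual=N -> ctr[2]=2
Ev 5: PC=3 idx=0 pred=T actual=N -> ctr[0]=2
Ev 6: PC=5 idx=2 pred=T actual=T -> ctr[2]=3
Ev 7: PC=2 idx=2 pred=T actual=N -> ctr[2]=2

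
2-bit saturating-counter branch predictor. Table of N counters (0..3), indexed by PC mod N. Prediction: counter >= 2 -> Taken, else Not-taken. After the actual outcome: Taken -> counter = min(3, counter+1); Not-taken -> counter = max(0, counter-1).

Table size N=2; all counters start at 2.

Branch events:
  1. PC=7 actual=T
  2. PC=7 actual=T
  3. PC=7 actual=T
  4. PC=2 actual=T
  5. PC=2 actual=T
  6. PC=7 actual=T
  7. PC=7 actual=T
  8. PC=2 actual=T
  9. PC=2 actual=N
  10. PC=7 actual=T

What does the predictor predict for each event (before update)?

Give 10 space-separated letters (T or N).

Answer: T T T T T T T T T T

Derivation:
Ev 1: PC=7 idx=1 pred=T actual=T -> ctr[1]=3
Ev 2: PC=7 idx=1 pred=T actual=T -> ctr[1]=3
Ev 3: PC=7 idx=1 pred=T actual=T -> ctr[1]=3
Ev 4: PC=2 idx=0 pred=T actual=T -> ctr[0]=3
Ev 5: PC=2 idx=0 pred=T actual=T -> ctr[0]=3
Ev 6: PC=7 idx=1 pred=T actual=T -> ctr[1]=3
Ev 7: PC=7 idx=1 pred=T actual=T -> ctr[1]=3
Ev 8: PC=2 idx=0 pred=T actual=T -> ctr[0]=3
Ev 9: PC=2 idx=0 pred=T actual=N -> ctr[0]=2
Ev 10: PC=7 idx=1 pred=T actual=T -> ctr[1]=3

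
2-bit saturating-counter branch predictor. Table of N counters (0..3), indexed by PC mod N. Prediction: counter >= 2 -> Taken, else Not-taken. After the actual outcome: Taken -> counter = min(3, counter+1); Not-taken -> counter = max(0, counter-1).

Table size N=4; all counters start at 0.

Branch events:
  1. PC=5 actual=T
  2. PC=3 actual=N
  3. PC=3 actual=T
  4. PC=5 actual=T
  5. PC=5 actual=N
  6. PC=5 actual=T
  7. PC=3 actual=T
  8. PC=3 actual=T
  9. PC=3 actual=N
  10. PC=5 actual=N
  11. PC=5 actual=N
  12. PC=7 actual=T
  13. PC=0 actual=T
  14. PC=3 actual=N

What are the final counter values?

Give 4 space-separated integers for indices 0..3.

Ev 1: PC=5 idx=1 pred=N actual=T -> ctr[1]=1
Ev 2: PC=3 idx=3 pred=N actual=N -> ctr[3]=0
Ev 3: PC=3 idx=3 pred=N actual=T -> ctr[3]=1
Ev 4: PC=5 idx=1 pred=N actual=T -> ctr[1]=2
Ev 5: PC=5 idx=1 pred=T actual=N -> ctr[1]=1
Ev 6: PC=5 idx=1 pred=N actual=T -> ctr[1]=2
Ev 7: PC=3 idx=3 pred=N actual=T -> ctr[3]=2
Ev 8: PC=3 idx=3 pred=T actual=T -> ctr[3]=3
Ev 9: PC=3 idx=3 pred=T actual=N -> ctr[3]=2
Ev 10: PC=5 idx=1 pred=T actual=N -> ctr[1]=1
Ev 11: PC=5 idx=1 pred=N actual=N -> ctr[1]=0
Ev 12: PC=7 idx=3 pred=T actual=T -> ctr[3]=3
Ev 13: PC=0 idx=0 pred=N actual=T -> ctr[0]=1
Ev 14: PC=3 idx=3 pred=T actual=N -> ctr[3]=2

Answer: 1 0 0 2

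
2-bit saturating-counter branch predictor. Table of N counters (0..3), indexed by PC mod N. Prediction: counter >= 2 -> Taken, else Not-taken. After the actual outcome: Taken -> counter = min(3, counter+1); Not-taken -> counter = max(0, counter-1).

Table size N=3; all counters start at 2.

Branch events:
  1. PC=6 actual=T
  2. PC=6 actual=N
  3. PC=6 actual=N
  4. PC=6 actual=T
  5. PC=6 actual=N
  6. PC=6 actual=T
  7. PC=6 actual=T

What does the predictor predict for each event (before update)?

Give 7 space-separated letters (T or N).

Answer: T T T N T N T

Derivation:
Ev 1: PC=6 idx=0 pred=T actual=T -> ctr[0]=3
Ev 2: PC=6 idx=0 pred=T actual=N -> ctr[0]=2
Ev 3: PC=6 idx=0 pred=T actual=N -> ctr[0]=1
Ev 4: PC=6 idx=0 pred=N actual=T -> ctr[0]=2
Ev 5: PC=6 idx=0 pred=T actual=N -> ctr[0]=1
Ev 6: PC=6 idx=0 pred=N actual=T -> ctr[0]=2
Ev 7: PC=6 idx=0 pred=T actual=T -> ctr[0]=3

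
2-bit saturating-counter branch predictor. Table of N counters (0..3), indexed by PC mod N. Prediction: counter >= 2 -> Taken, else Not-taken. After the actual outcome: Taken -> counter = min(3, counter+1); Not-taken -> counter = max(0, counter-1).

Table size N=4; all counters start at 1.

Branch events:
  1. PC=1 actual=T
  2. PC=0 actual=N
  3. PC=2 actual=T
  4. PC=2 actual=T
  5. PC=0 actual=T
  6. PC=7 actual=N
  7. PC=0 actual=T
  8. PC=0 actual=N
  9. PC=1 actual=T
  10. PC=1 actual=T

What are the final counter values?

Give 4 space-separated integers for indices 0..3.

Ev 1: PC=1 idx=1 pred=N actual=T -> ctr[1]=2
Ev 2: PC=0 idx=0 pred=N actual=N -> ctr[0]=0
Ev 3: PC=2 idx=2 pred=N actual=T -> ctr[2]=2
Ev 4: PC=2 idx=2 pred=T actual=T -> ctr[2]=3
Ev 5: PC=0 idx=0 pred=N actual=T -> ctr[0]=1
Ev 6: PC=7 idx=3 pred=N actual=N -> ctr[3]=0
Ev 7: PC=0 idx=0 pred=N actual=T -> ctr[0]=2
Ev 8: PC=0 idx=0 pred=T actual=N -> ctr[0]=1
Ev 9: PC=1 idx=1 pred=T actual=T -> ctr[1]=3
Ev 10: PC=1 idx=1 pred=T actual=T -> ctr[1]=3

Answer: 1 3 3 0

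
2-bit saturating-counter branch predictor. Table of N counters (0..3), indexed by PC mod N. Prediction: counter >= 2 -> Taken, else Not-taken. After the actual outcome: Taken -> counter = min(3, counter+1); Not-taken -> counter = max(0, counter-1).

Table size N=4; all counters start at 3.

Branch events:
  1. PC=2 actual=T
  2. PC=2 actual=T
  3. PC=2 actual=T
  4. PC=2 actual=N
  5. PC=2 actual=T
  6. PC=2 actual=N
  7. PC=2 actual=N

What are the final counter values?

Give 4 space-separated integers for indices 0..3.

Ev 1: PC=2 idx=2 pred=T actual=T -> ctr[2]=3
Ev 2: PC=2 idx=2 pred=T actual=T -> ctr[2]=3
Ev 3: PC=2 idx=2 pred=T actual=T -> ctr[2]=3
Ev 4: PC=2 idx=2 pred=T actual=N -> ctr[2]=2
Ev 5: PC=2 idx=2 pred=T actual=T -> ctr[2]=3
Ev 6: PC=2 idx=2 pred=T actual=N -> ctr[2]=2
Ev 7: PC=2 idx=2 pred=T actual=N -> ctr[2]=1

Answer: 3 3 1 3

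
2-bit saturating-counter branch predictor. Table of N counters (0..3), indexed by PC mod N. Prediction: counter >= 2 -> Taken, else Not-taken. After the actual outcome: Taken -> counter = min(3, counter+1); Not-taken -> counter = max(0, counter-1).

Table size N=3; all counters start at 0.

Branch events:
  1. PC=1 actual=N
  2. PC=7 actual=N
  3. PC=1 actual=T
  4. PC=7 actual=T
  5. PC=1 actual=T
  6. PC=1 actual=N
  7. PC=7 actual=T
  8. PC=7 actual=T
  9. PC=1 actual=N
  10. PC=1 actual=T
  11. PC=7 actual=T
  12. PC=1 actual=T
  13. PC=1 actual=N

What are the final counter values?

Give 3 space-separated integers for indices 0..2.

Ev 1: PC=1 idx=1 pred=N actual=N -> ctr[1]=0
Ev 2: PC=7 idx=1 pred=N actual=N -> ctr[1]=0
Ev 3: PC=1 idx=1 pred=N actual=T -> ctr[1]=1
Ev 4: PC=7 idx=1 pred=N actual=T -> ctr[1]=2
Ev 5: PC=1 idx=1 pred=T actual=T -> ctr[1]=3
Ev 6: PC=1 idx=1 pred=T actual=N -> ctr[1]=2
Ev 7: PC=7 idx=1 pred=T actual=T -> ctr[1]=3
Ev 8: PC=7 idx=1 pred=T actual=T -> ctr[1]=3
Ev 9: PC=1 idx=1 pred=T actual=N -> ctr[1]=2
Ev 10: PC=1 idx=1 pred=T actual=T -> ctr[1]=3
Ev 11: PC=7 idx=1 pred=T actual=T -> ctr[1]=3
Ev 12: PC=1 idx=1 pred=T actual=T -> ctr[1]=3
Ev 13: PC=1 idx=1 pred=T actual=N -> ctr[1]=2

Answer: 0 2 0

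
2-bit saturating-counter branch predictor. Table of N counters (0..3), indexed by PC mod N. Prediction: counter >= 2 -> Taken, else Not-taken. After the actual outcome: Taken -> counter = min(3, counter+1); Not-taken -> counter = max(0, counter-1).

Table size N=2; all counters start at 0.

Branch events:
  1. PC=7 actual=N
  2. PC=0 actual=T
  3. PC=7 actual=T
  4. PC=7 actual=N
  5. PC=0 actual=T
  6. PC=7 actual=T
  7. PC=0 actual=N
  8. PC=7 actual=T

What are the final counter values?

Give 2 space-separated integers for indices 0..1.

Ev 1: PC=7 idx=1 pred=N actual=N -> ctr[1]=0
Ev 2: PC=0 idx=0 pred=N actual=T -> ctr[0]=1
Ev 3: PC=7 idx=1 pred=N actual=T -> ctr[1]=1
Ev 4: PC=7 idx=1 pred=N actual=N -> ctr[1]=0
Ev 5: PC=0 idx=0 pred=N actual=T -> ctr[0]=2
Ev 6: PC=7 idx=1 pred=N actual=T -> ctr[1]=1
Ev 7: PC=0 idx=0 pred=T actual=N -> ctr[0]=1
Ev 8: PC=7 idx=1 pred=N actual=T -> ctr[1]=2

Answer: 1 2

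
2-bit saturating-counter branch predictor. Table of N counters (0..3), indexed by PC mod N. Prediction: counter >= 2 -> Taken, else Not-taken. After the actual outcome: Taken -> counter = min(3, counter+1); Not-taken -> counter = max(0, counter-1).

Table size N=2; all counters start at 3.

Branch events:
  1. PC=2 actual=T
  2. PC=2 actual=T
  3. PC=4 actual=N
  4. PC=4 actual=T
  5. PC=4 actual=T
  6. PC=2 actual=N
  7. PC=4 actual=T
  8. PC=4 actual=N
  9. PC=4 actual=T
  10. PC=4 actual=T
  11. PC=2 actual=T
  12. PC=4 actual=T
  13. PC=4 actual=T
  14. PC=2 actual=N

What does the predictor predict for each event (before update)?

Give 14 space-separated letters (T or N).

Ev 1: PC=2 idx=0 pred=T actual=T -> ctr[0]=3
Ev 2: PC=2 idx=0 pred=T actual=T -> ctr[0]=3
Ev 3: PC=4 idx=0 pred=T actual=N -> ctr[0]=2
Ev 4: PC=4 idx=0 pred=T actual=T -> ctr[0]=3
Ev 5: PC=4 idx=0 pred=T actual=T -> ctr[0]=3
Ev 6: PC=2 idx=0 pred=T actual=N -> ctr[0]=2
Ev 7: PC=4 idx=0 pred=T actual=T -> ctr[0]=3
Ev 8: PC=4 idx=0 pred=T actual=N -> ctr[0]=2
Ev 9: PC=4 idx=0 pred=T actual=T -> ctr[0]=3
Ev 10: PC=4 idx=0 pred=T actual=T -> ctr[0]=3
Ev 11: PC=2 idx=0 pred=T actual=T -> ctr[0]=3
Ev 12: PC=4 idx=0 pred=T actual=T -> ctr[0]=3
Ev 13: PC=4 idx=0 pred=T actual=T -> ctr[0]=3
Ev 14: PC=2 idx=0 pred=T actual=N -> ctr[0]=2

Answer: T T T T T T T T T T T T T T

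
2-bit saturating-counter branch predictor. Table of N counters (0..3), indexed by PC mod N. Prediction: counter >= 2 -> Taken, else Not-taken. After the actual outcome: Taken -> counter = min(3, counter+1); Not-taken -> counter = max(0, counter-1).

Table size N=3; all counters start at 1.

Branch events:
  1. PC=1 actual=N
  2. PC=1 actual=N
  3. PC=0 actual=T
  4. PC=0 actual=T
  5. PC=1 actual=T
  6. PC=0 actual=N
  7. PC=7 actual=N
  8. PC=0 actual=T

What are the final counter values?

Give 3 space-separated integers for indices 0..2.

Answer: 3 0 1

Derivation:
Ev 1: PC=1 idx=1 pred=N actual=N -> ctr[1]=0
Ev 2: PC=1 idx=1 pred=N actual=N -> ctr[1]=0
Ev 3: PC=0 idx=0 pred=N actual=T -> ctr[0]=2
Ev 4: PC=0 idx=0 pred=T actual=T -> ctr[0]=3
Ev 5: PC=1 idx=1 pred=N actual=T -> ctr[1]=1
Ev 6: PC=0 idx=0 pred=T actual=N -> ctr[0]=2
Ev 7: PC=7 idx=1 pred=N actual=N -> ctr[1]=0
Ev 8: PC=0 idx=0 pred=T actual=T -> ctr[0]=3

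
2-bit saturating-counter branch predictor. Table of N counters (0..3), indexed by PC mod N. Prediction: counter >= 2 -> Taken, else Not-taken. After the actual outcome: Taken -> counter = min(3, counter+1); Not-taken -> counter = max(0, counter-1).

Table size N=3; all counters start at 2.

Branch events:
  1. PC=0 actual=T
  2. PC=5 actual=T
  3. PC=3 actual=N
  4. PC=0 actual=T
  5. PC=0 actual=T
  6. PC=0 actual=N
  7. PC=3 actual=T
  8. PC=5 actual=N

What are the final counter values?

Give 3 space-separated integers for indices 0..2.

Ev 1: PC=0 idx=0 pred=T actual=T -> ctr[0]=3
Ev 2: PC=5 idx=2 pred=T actual=T -> ctr[2]=3
Ev 3: PC=3 idx=0 pred=T actual=N -> ctr[0]=2
Ev 4: PC=0 idx=0 pred=T actual=T -> ctr[0]=3
Ev 5: PC=0 idx=0 pred=T actual=T -> ctr[0]=3
Ev 6: PC=0 idx=0 pred=T actual=N -> ctr[0]=2
Ev 7: PC=3 idx=0 pred=T actual=T -> ctr[0]=3
Ev 8: PC=5 idx=2 pred=T actual=N -> ctr[2]=2

Answer: 3 2 2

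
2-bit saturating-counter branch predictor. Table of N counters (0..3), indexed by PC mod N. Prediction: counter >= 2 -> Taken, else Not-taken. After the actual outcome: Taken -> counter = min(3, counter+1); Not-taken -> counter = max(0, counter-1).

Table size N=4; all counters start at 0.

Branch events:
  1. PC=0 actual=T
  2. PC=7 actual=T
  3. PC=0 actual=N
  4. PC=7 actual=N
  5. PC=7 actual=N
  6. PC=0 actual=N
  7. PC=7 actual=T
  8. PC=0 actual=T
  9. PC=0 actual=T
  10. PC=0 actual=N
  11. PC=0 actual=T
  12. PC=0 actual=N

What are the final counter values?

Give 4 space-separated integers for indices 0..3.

Ev 1: PC=0 idx=0 pred=N actual=T -> ctr[0]=1
Ev 2: PC=7 idx=3 pred=N actual=T -> ctr[3]=1
Ev 3: PC=0 idx=0 pred=N actual=N -> ctr[0]=0
Ev 4: PC=7 idx=3 pred=N actual=N -> ctr[3]=0
Ev 5: PC=7 idx=3 pred=N actual=N -> ctr[3]=0
Ev 6: PC=0 idx=0 pred=N actual=N -> ctr[0]=0
Ev 7: PC=7 idx=3 pred=N actual=T -> ctr[3]=1
Ev 8: PC=0 idx=0 pred=N actual=T -> ctr[0]=1
Ev 9: PC=0 idx=0 pred=N actual=T -> ctr[0]=2
Ev 10: PC=0 idx=0 pred=T actual=N -> ctr[0]=1
Ev 11: PC=0 idx=0 pred=N actual=T -> ctr[0]=2
Ev 12: PC=0 idx=0 pred=T actual=N -> ctr[0]=1

Answer: 1 0 0 1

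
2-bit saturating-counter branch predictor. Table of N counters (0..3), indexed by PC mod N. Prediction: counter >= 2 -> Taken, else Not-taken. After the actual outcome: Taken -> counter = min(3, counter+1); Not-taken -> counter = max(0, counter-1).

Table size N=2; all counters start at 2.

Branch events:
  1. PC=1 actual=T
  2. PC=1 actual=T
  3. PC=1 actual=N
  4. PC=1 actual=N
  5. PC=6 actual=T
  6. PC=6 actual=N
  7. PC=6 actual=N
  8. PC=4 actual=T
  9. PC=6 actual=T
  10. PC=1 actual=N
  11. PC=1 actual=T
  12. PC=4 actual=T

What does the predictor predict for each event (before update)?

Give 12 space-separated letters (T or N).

Ev 1: PC=1 idx=1 pred=T actual=T -> ctr[1]=3
Ev 2: PC=1 idx=1 pred=T actual=T -> ctr[1]=3
Ev 3: PC=1 idx=1 pred=T actual=N -> ctr[1]=2
Ev 4: PC=1 idx=1 pred=T actual=N -> ctr[1]=1
Ev 5: PC=6 idx=0 pred=T actual=T -> ctr[0]=3
Ev 6: PC=6 idx=0 pred=T actual=N -> ctr[0]=2
Ev 7: PC=6 idx=0 pred=T actual=N -> ctr[0]=1
Ev 8: PC=4 idx=0 pred=N actual=T -> ctr[0]=2
Ev 9: PC=6 idx=0 pred=T actual=T -> ctr[0]=3
Ev 10: PC=1 idx=1 pred=N actual=N -> ctr[1]=0
Ev 11: PC=1 idx=1 pred=N actual=T -> ctr[1]=1
Ev 12: PC=4 idx=0 pred=T actual=T -> ctr[0]=3

Answer: T T T T T T T N T N N T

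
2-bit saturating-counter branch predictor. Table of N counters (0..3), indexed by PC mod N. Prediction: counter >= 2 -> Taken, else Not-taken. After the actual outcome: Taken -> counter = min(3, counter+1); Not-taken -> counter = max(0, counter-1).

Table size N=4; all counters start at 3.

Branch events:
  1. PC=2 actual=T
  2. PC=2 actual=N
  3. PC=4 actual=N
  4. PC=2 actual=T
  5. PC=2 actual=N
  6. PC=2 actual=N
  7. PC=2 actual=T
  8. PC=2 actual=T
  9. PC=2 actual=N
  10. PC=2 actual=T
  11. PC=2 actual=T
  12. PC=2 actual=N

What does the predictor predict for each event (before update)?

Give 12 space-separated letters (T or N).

Answer: T T T T T T N T T T T T

Derivation:
Ev 1: PC=2 idx=2 pred=T actual=T -> ctr[2]=3
Ev 2: PC=2 idx=2 pred=T actual=N -> ctr[2]=2
Ev 3: PC=4 idx=0 pred=T actual=N -> ctr[0]=2
Ev 4: PC=2 idx=2 pred=T actual=T -> ctr[2]=3
Ev 5: PC=2 idx=2 pred=T actual=N -> ctr[2]=2
Ev 6: PC=2 idx=2 pred=T actual=N -> ctr[2]=1
Ev 7: PC=2 idx=2 pred=N actual=T -> ctr[2]=2
Ev 8: PC=2 idx=2 pred=T actual=T -> ctr[2]=3
Ev 9: PC=2 idx=2 pred=T actual=N -> ctr[2]=2
Ev 10: PC=2 idx=2 pred=T actual=T -> ctr[2]=3
Ev 11: PC=2 idx=2 pred=T actual=T -> ctr[2]=3
Ev 12: PC=2 idx=2 pred=T actual=N -> ctr[2]=2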